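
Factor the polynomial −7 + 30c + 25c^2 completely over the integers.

Need a pair with product 25·(−7) = −175 and sum 30: that's 35 and −5.
Split the middle term: 25c^2 + 35c − 5c − 7 = 5c(5c + 7) − (5c + 7).

(5c + 7)(5c − 1)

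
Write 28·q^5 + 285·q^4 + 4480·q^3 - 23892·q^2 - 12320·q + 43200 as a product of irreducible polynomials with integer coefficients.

(4·q - 5)·(7·q + 10)·(q - 4)·(q^2 + 14·q + 216)

Among the possible rational roots, q = 4 is a root, so (q - 4) is a factor; dividing leaves 28·q^4 + 397·q^3 + 6068·q^2 + 380·q - 10800.
Then q = 5/4 is a root, so (4·q - 5) divides it; the quotient is 7·q^3 + 108·q^2 + 1652·q + 2160.
Continuing, q = -10/7 is a root, giving the factor (7·q + 10) and quotient q^2 + 14·q + 216.
The quadratic q^2 + 14·q + 216 has discriminant -668 < 0 and is irreducible over ℤ.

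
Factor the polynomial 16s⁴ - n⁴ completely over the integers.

(2s - n)(2s + n)(4s² + n²)

Write as (4s²)² − (n²)², then factor 4s² - n² once more.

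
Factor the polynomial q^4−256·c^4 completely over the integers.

Difference of squares twice: with A = q and B = 4·c, A⁴ − B⁴ = (A² − B²)(A² + B²), and A² − B² factors again.

(q−4·c)·(q+4·c)·(q^2+16·c^2)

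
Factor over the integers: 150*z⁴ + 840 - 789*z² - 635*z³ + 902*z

Testing divisors of the constant over divisors of the leading coefficient, z = -4/5 is a root, so (5*z + 4) divides it; the quotient is 30*z³ - 151*z² - 37*z + 210.
Continuing, z = 6/5 is a root, so (5*z - 6) divides it; the quotient is 6*z² - 23*z - 35.
The remaining quadratic factors as (6*z + 7)(z - 5).

(5*z + 4)*(5*z - 6)*(6*z + 7)*(z - 5)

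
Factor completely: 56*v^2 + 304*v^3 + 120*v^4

Pull out the common factor 8*v^2, then factor the remaining trinomial.

8*v^2*(3*v + 7)*(5*v + 1)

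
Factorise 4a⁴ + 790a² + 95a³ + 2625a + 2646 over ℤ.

By the rational root theorem, a = -6 is a root, so (a + 6) is a factor; dividing leaves 4a³ + 71a² + 364a + 441.
Continuing, a = -9 is a root, so (a + 9) divides it; the quotient is 4a² + 35a + 49.
The remaining quadratic factors as (4a + 7)(a + 7).

(4a + 7)(a + 6)(a + 7)(a + 9)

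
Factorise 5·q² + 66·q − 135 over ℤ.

(5·q − 9)·(q + 15)

Need a pair with product 5·(−135) = −675 and sum 66: that's −9 and 75.
Split the middle term: 5·q² − 9·q + 75·q − 135 = q·(5·q − 9) + 15·(5·q − 9).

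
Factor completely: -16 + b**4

(b + 2)·(b - 2)·(b**2 + 4)

Substitute u = b**2 to get a quadratic in u, then factor.
b**2 - 4 is a difference of squares.
b**2 + 4 is irreducible over ℤ (sum of squares).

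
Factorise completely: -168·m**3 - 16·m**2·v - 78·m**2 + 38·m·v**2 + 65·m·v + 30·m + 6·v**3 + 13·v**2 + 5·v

Group: 6·m·(-28·m**2 + 2·m·v - 13·m + 6·v**2 + 13·v + 5) + v·(-28·m**2 + 2·m·v - 13·m + 6·v**2 + 13·v + 5); both groups contain (-28·m**2 + 2·m·v - 13·m + 6·v**2 + 13·v + 5), so (6·m + v) is a factor with cofactor -28·m**2 + 2·m·v - 13·m + 6·v**2 + 13·v + 5.
The cofactor groups again: -28·m**2 + 2·m·v - 13·m + 6·v**2 + 13·v + 5 = -4·m·(7·m + 3·v + 5) + (2·v + 1)·(7·m + 3·v + 5); both groups contain (7·m + 3·v + 5), giving -(4·m - 2·v - 1)·(7·m + 3·v + 5).

-(4·m - 2·v - 1)·(6·m + v)·(7·m + 3·v + 5)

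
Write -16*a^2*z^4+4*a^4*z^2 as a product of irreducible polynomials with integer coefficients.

Factor out 4*a^2*z^2, leaving a^2-4*z^2, which is a difference of two squares.

4*a^2*z^2*(a+2*z)*(a-2*z)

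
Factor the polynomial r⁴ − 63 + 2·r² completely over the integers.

Substitute u = r² to get a quadratic in u, then factor.
r² − 7 is irreducible over ℤ (7 is not a perfect square).
r² + 9 is irreducible over ℤ (sum of squares).

(r² + 9)·(r² − 7)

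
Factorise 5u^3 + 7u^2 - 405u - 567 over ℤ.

By the rational root theorem, u = -7/5 is a root, so (5u + 7) is a factor; dividing leaves u^2 - 81.
The remaining quadratic factors as (u + 9)(u - 9).

(5u + 7)(u + 9)(u - 9)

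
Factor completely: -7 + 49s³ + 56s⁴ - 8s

Group as (56s⁴ - 8s) + (49s³ - 7) = 8s(7s³ - 1) + 7(7s³ - 1).
Both groups share the factor (7s³ - 1).

(8s + 7)(7s³ - 1)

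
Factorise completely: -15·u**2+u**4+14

Substitute w = u**2 to get a quadratic in w, then factor.
u**2-1 is a difference of squares.
u**2-14 is irreducible over ℤ (14 is not a perfect square).

(u+1)·(u-1)·(u**2-14)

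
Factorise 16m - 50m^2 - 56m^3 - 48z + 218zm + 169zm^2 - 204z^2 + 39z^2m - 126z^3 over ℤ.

Group: 6z(-21z^2 + 31zm - 6z - 8m^2 + 2m) + (7m + 8)(-21z^2 + 31zm - 6z - 8m^2 + 2m); both groups contain (-21z^2 + 31zm - 6z - 8m^2 + 2m), so (6z + 7m + 8) is a factor with cofactor -21z^2 + 31zm - 6z - 8m^2 + 2m.
The cofactor groups again: -21z^2 + 31zm - 6z - 8m^2 + 2m = -3z(7z - 8m + 2) + m(7z - 8m + 2); both groups contain (7z - 8m + 2), giving -(3z - m)(7z - 8m + 2).

-(7z - 8m + 2)(3z - m)(6z + 7m + 8)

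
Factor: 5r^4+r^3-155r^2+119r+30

Testing divisors of the constant over divisors of the leading coefficient, r = -6 is a root, so (r+6) is a factor; dividing leaves 5r^3-29r^2+19r+5.
Continuing, r = 5 is a root, so (r-5) is a factor; dividing leaves 5r^2-4r-1.
The remaining quadratic factors as (5r+1)(r-1).

(5r+1)(r+6)(r-1)(r-5)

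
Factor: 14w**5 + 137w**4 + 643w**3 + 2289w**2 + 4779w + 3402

(2w + 9)(7w + 9)(w + 3)(w**2 + w + 14)

Among the possible rational roots, w = -9/2 is a root, so (2w + 9) divides it; the quotient is 7w**4 + 37w**3 + 155w**2 + 447w + 378.
Continuing, w = -3 is a root, so (w + 3) divides it; the quotient is 7w**3 + 16w**2 + 107w + 126.
Then w = -9/7 is a root, so (7w + 9) is a factor; dividing leaves w**2 + w + 14.
The quadratic w**2 + w + 14 has discriminant -55 < 0 and is irreducible over ℤ.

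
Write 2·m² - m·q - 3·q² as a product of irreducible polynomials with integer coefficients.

Group: 2·m·(m + q) - 3·q·(m + q); both groups contain (m + q).

(2·m - 3·q)·(m + q)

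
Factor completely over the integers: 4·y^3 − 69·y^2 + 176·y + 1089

Among the possible rational roots, y = −11/4 is a root, giving the factor (4·y + 11) and quotient y^2 − 20·y + 99.
The remaining quadratic factors as (y − 9)(y − 11).

(4·y + 11)·(y − 11)·(y − 9)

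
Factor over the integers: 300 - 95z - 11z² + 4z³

(4z - 15)(z + 5)(z - 4)

By the rational root theorem, z = 15/4 is a root, so (4z - 15) is a factor; dividing leaves z² + z - 20.
The remaining quadratic factors as (z + 5)(z - 4).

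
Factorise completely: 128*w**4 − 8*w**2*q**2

8*w**2*(4*w − q)*(4*w + q)

Factor out 8*w**2, leaving 16*w**2 − q**2, which is a difference of two squares.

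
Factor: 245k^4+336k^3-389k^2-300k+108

(5k+9)(7k+6)(7k-2)(k-1)

Trying the rational-root candidates, k = 2/7 is a root, so (7k-2) divides it; the quotient is 35k^3+58k^2-39k-54.
Next, k = 1 is a root, giving the factor (k-1) and quotient 35k^2+93k+54.
The remaining quadratic factors as (7k+6)(5k+9).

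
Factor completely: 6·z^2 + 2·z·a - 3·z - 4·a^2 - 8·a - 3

(3·z - 2·a - 3)·(2·z + 2·a + 1)

Group: 3·z·(2·z + 2·a + 1) + (-2·a - 3)·(2·z + 2·a + 1); both groups contain (2·z + 2·a + 1).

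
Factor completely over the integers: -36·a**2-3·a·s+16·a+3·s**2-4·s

Group: -9·a·(4·a-s) + (-3·s+4)·(4·a-s); both groups contain (4·a-s).

-(4·a-s)·(9·a+3·s-4)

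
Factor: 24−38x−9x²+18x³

Trying the rational-root candidates, x = 4/3 is a root, so (3x−4) divides it; the quotient is 6x²+5x−6.
The remaining quadratic factors as (2x+3)(3x−2).

(2x+3)(3x−2)(3x−4)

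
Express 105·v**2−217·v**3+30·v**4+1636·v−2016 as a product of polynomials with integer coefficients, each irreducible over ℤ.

(2·v−9)·(3·v+8)·(5·v−7)·(v−4)

Testing divisors of the constant over divisors of the leading coefficient, v = −8/3 is a root, so (3·v+8) divides it; the quotient is 10·v**3−99·v**2+299·v−252.
Continuing, v = 9/2 is a root, so (2·v−9) divides it; the quotient is 5·v**2−27·v+28.
The remaining quadratic factors as (5·v−7)(v−4).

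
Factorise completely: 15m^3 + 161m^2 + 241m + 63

Trying the rational-root candidates, m = -7/5 is a root, so (5m + 7) divides it; the quotient is 3m^2 + 28m + 9.
The remaining quadratic factors as (3m + 1)(m + 9).

(3m + 1)(5m + 7)(m + 9)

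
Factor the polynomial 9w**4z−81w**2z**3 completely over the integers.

9w**2z(w+3z)(w−3z)

Factor out 9w**2z, leaving w**2−9z**2, which is a difference of two squares.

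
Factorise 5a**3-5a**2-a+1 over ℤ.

(a-1)(5a**2-1)

Group as (5a**3-a) + (-5a**2+1) = a(5a**2-1) - (5a**2-1).
Both groups share the factor (5a**2-1).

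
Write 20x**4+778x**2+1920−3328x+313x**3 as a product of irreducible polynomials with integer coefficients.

Among the possible rational roots, x = −8 is a root, so (x+8) divides it; the quotient is 20x**3+153x**2−446x+240.
Next, x = 8/5 is a root, so (5x−8) is a factor; dividing leaves 4x**2+37x−30.
The remaining quadratic factors as (4x−3)(x+10).

(4x−3)(5x−8)(x+10)(x+8)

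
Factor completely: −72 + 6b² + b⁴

(b² + 12)(b² − 6)

Substitute u = b² to get a quadratic in u, then factor.
b² + 12 is irreducible over ℤ (always positive, so no real roots).
b² − 6 is irreducible over ℤ (6 is not a perfect square).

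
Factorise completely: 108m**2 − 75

3(6m + 5)(6m − 5)

Every term has a factor of 3. Then 36m**2 − 25 = (6m)² − (5)².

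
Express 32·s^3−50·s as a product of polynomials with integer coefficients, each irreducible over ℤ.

Factor out 2·s, leaving 16·s^2−25, which is a difference of two squares.

2·s·(4·s+5)·(4·s−5)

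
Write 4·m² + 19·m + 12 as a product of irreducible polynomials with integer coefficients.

(4·m + 3)·(m + 4)

Need a pair with product 4·12 = 48 and sum 19: that's 16 and 3.
Split the middle term: 4·m² + 16·m + 3·m + 12 = 4·m·(m + 4) + 3·(m + 4).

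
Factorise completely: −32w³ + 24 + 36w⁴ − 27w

Group as (36w⁴ − 27w) + (−32w³ + 24) = 9w(4w³ − 3) − 8(4w³ − 3).
Both groups share the factor (4w³ − 3).

(9w − 8)(4w³ − 3)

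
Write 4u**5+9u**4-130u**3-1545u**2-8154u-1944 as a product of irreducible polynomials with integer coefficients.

Among the possible rational roots, u = 9 is a root, giving the factor (u-9) and quotient 4u**4+45u**3+275u**2+930u+216.
Next, u = -6 is a root, giving the factor (u+6) and quotient 4u**3+21u**2+149u+36.
Continuing, u = -1/4 is a root, so (4u+1) is a factor; dividing leaves u**2+5u+36.
The quadratic u**2+5u+36 has discriminant -119 < 0 and is irreducible over ℤ.

(4u+1)(u+6)(u-9)(u**2+5u+36)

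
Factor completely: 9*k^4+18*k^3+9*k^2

Pull out the common factor 9*k^2, leaving k^2+2*k+1.
Recognize a perfect-square trinomial with the parts 1 and k.

9*k^2*(k+1)^2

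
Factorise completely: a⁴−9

Substitute u = a² to get a quadratic in u, then factor.
a²+3 is irreducible over ℤ (always positive, so no real roots).
a²−3 is irreducible over ℤ (3 is not a perfect square).

(a²+3)*(a²−3)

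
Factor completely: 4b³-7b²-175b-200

Testing divisors of the constant over divisors of the leading coefficient, b = -5/4 is a root, so (4b+5) is a factor; dividing leaves b²-3b-40.
The remaining quadratic factors as (b+5)(b-8).

(4b+5)(b+5)(b-8)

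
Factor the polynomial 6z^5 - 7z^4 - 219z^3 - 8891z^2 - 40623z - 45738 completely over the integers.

By the rational root theorem, z = 14 is a root, giving the factor (z - 14) and quotient 6z^4 + 77z^3 + 859z^2 + 3135z + 3267.
Next, z = -3 is a root, so (z + 3) divides it; the quotient is 6z^3 + 59z^2 + 682z + 1089.
Continuing, z = -11/6 is a root, giving the factor (6z + 11) and quotient z^2 + 8z + 99.
The quadratic z^2 + 8z + 99 has discriminant -332 < 0 and is irreducible over ℤ.

(6z + 11)(z + 3)(z - 14)(z^2 + 8z + 99)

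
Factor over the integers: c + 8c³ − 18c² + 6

(2c + 1)(4c − 3)(c − 2)

By the rational root theorem, c = 2 is a root, so (c − 2) is a factor; dividing leaves 8c² − 2c − 3.
The remaining quadratic factors as (4c − 3)(2c + 1).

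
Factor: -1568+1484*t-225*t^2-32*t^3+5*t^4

Among the possible rational roots, t = 7/5 is a root, giving the factor (5*t-7) and quotient t^3-5*t^2-52*t+224.
Next, t = 4 is a root, giving the factor (t-4) and quotient t^2-t-56.
The remaining quadratic factors as (t+7)(t-8).

(5*t-7)*(t+7)*(t-4)*(t-8)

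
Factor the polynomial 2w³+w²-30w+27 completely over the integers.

(2w+9)(w-1)(w-3)

Trying the rational-root candidates, w = 1 is a root, so (w-1) divides it; the quotient is 2w²+3w-27.
The remaining quadratic factors as (w-3)(2w+9).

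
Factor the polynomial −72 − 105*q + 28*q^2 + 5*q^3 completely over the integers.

(5*q + 3)*(q + 8)*(q − 3)

By the rational root theorem, q = −3/5 is a root, giving the factor (5*q + 3) and quotient q^2 + 5*q − 24.
The remaining quadratic factors as (q + 8)(q − 3).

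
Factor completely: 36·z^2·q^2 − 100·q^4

Pull out the common factor 4·q^2; 9·z^2 − 25·q^2 is a difference of squares.

4·q^2·(3·z − 5·q)·(3·z + 5·q)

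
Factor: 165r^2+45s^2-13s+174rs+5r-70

(11r+5s-7)(15r+9s+10)

Group: 11r(15r+9s+10) + (5s-7)(15r+9s+10); both groups contain (15r+9s+10).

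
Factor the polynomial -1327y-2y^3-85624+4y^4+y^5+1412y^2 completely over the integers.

Trying the rational-root candidates, y = -8 is a root, giving the factor (y+8) and quotient y^4-4y^3+30y^2+1172y-10703.
Continuing, y = -11 is a root, so (y+11) divides it; the quotient is y^3-15y^2+195y-973.
Then y = 7 is a root, so (y-7) is a factor; dividing leaves y^2-8y+139.
The quadratic y^2-8y+139 has discriminant -492 < 0 and is irreducible over ℤ.

(y+11)(y+8)(y-7)(y^2-8y+139)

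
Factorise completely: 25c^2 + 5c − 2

Need a pair with product 25·(−2) = −50 and sum 5: that's 10 and −5.
Split the middle term: 25c^2 + 10c − 5c − 2 = 5c(5c + 2) − (5c + 2).

(5c + 2)(5c − 1)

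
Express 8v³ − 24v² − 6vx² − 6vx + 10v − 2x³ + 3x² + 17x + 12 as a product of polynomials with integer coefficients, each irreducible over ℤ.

Group: 2v(4v² − 2vx − 4v − 2x² − 5x − 3) + (x − 4)(4v² − 2vx − 4v − 2x² − 5x − 3); both groups contain (4v² − 2vx − 4v − 2x² − 5x − 3), so (2v + x − 4) is a factor with cofactor 4v² − 2vx − 4v − 2x² − 5x − 3.
The cofactor groups again: 4v² − 2vx − 4v − 2x² − 5x − 3 = 2v(2v + x + 1) + (−2x − 3)(2v + x + 1); both groups contain (2v + x + 1), giving (2v − 2x − 3)(2v + x + 1).

(2v + x + 1)(2v + x − 4)(2v − 2x − 3)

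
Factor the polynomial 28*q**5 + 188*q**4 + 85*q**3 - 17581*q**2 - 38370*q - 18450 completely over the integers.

By the rational root theorem, q = 15/2 is a root, so (2*q - 15) divides it; the quotient is 14*q**4 + 199*q**3 + 1535*q**2 + 2722*q + 1230.
Continuing, q = -3/2 is a root, so (2*q + 3) is a factor; dividing leaves 7*q**3 + 89*q**2 + 634*q + 410.
Continuing, q = -5/7 is a root, so (7*q + 5) divides it; the quotient is q**2 + 12*q + 82.
The quadratic q**2 + 12*q + 82 has discriminant -184 < 0 and is irreducible over ℤ.

(2*q + 3)*(2*q - 15)*(7*q + 5)*(q**2 + 12*q + 82)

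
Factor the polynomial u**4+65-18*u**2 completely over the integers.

(u**2-13)*(u**2-5)

Substitute w = u**2 to get a quadratic in w, then factor.
u**2-13 is irreducible over ℤ (13 is not a perfect square).
u**2-5 is irreducible over ℤ (5 is not a perfect square).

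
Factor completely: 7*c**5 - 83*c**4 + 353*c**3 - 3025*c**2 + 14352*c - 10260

Among the possible rational roots, c = 9 is a root, so (c - 9) divides it; the quotient is 7*c**4 - 20*c**3 + 173*c**2 - 1468*c + 1140.
Continuing, c = 5 is a root, giving the factor (c - 5) and quotient 7*c**3 + 15*c**2 + 248*c - 228.
Then c = 6/7 is a root, giving the factor (7*c - 6) and quotient c**2 + 3*c + 38.
The quadratic c**2 + 3*c + 38 has discriminant -143 < 0 and is irreducible over ℤ.

(7*c - 6)*(c - 5)*(c - 9)*(c**2 + 3*c + 38)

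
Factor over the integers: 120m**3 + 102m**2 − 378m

6m(4m + 9)(5m − 7)

Pull out the common factor 6m, then factor the remaining trinomial.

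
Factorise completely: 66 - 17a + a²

Two integers with product 66 and sum -17 are -11 and -6.

(a - 11)(a - 6)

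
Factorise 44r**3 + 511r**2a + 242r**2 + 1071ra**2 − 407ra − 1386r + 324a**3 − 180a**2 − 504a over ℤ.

Group: r(44r**2 + 115ra − 154r + 36a**2 − 56a) + (9a + 9)(44r**2 + 115ra − 154r + 36a**2 − 56a); both groups contain (44r**2 + 115ra − 154r + 36a**2 − 56a), so (r + 9a + 9) is a factor with cofactor 44r**2 + 115ra − 154r + 36a**2 − 56a.
The cofactor groups again: 44r**2 + 115ra − 154r + 36a**2 − 56a = 4r(11r + 4a) + (9a − 14)(11r + 4a); both groups contain (11r + 4a), giving (4r + 9a − 14)(11r + 4a).

(11r + 4a)(4r + 9a − 14)(r + 9a + 9)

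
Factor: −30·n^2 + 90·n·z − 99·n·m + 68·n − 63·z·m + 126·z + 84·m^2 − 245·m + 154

−(10·n − 7·m + 14)·(3·n − 9·z + 12·m − 11)

Group: −3·n·(10·n − 7·m + 14) + (9·z − 12·m + 11)·(10·n − 7·m + 14); both groups contain (10·n − 7·m + 14).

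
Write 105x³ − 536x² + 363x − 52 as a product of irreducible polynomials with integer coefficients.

Testing divisors of the constant over divisors of the leading coefficient, x = 4/7 is a root, so (7x − 4) divides it; the quotient is 15x² − 68x + 13.
The remaining quadratic factors as (5x − 1)(3x − 13).

(3x − 13)(5x − 1)(7x − 4)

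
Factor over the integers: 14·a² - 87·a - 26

Need a pair with product 14·(-26) = -364 and sum -87: that's 4 and -91.
Split the middle term: 14·a² + 4·a - 91·a - 26 = 2·a·(7·a + 2) - 13·(7·a + 2).

(2·a - 13)·(7·a + 2)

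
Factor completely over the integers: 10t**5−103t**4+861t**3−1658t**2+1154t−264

By the rational root theorem, t = 1/2 is a root, giving the factor (2t−1) and quotient 5t**4−49t**3+406t**2−626t+264.
Then t = 4/5 is a root, so (5t−4) divides it; the quotient is t**3−9t**2+74t−66.
Continuing, t = 1 is a root, so (t−1) divides it; the quotient is t**2−8t+66.
The quadratic t**2−8t+66 has discriminant −200 < 0 and is irreducible over ℤ.

(2t−1)(5t−4)(t−1)(t**2−8t+66)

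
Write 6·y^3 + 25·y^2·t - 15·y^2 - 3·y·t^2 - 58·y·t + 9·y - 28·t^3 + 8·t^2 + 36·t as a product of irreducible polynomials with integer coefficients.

(y - t - 1)·(y + 4·t)·(6·y + 7·t - 9)

Group: y·(6·y^2 + y·t - 15·y - 7·t^2 + 2·t + 9) + 4·t·(6·y^2 + y·t - 15·y - 7·t^2 + 2·t + 9); both groups contain (6·y^2 + y·t - 15·y - 7·t^2 + 2·t + 9), so (y + 4·t) is a factor with cofactor 6·y^2 + y·t - 15·y - 7·t^2 + 2·t + 9.
The cofactor groups again: 6·y^2 + y·t - 15·y - 7·t^2 + 2·t + 9 = y·(6·y + 7·t - 9) + (-t - 1)·(6·y + 7·t - 9); both groups contain (6·y + 7·t - 9), giving (y - t - 1)·(6·y + 7·t - 9).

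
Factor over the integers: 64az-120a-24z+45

(8a-3)(8z-15)

Group as (64az-120a) + (-24z+45) = 8a(8z-15) - 3(8z-15).
Both groups share the factor (8z-15).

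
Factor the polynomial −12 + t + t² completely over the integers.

Two integers with product −12 and sum 1 are 4 and −3.

(t + 4)(t − 3)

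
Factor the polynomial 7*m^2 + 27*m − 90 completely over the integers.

(7*m − 15)*(m + 6)

Need a pair with product 7·(−90) = −630 and sum 27: that's −15 and 42.
Split the middle term: 7*m^2 − 15*m + 42*m − 90 = m*(7*m − 15) + 6*(7*m − 15).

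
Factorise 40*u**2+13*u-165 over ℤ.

Need a pair with product 40·(-165) = -6600 and sum 13: that's -75 and 88.
Split the middle term: 40*u**2-75*u + 88*u-165 = 5*u*(8*u-15) + 11*(8*u-15).

(5*u+11)*(8*u-15)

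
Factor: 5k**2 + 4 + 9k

(5k + 4)(k + 1)

Need a pair with product 5·4 = 20 and sum 9: that's 4 and 5.
Split the middle term: 5k**2 + 4k + 5k + 4 = k(5k + 4) + (5k + 4).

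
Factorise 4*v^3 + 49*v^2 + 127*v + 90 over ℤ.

(4*v + 5)*(v + 2)*(v + 9)

Trying the rational-root candidates, v = -2 is a root, so (v + 2) divides it; the quotient is 4*v^2 + 41*v + 45.
The remaining quadratic factors as (4*v + 5)(v + 9).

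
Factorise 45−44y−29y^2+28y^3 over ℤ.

(4y+5)(7y−9)(y−1)

Among the possible rational roots, y = 9/7 is a root, so (7y−9) divides it; the quotient is 4y^2+y−5.
The remaining quadratic factors as (y−1)(4y+5).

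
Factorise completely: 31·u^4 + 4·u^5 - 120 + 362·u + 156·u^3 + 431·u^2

Testing divisors of the constant over divisors of the leading coefficient, u = -3 is a root, so (u + 3) is a factor; dividing leaves 4·u^4 + 19·u^3 + 99·u^2 + 134·u - 40.
Continuing, u = -2 is a root, giving the factor (u + 2) and quotient 4·u^3 + 11·u^2 + 77·u - 20.
Next, u = 1/4 is a root, so (4·u - 1) divides it; the quotient is u^2 + 3·u + 20.
The quadratic u^2 + 3·u + 20 has discriminant -71 < 0 and is irreducible over ℤ.

(4·u - 1)·(u + 2)·(u + 3)·(u^2 + 3·u + 20)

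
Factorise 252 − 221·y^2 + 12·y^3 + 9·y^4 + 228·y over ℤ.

By the rational root theorem, y = −6 is a root, so (y + 6) divides it; the quotient is 9·y^3 − 42·y^2 + 31·y + 42.
Continuing, y = −2/3 is a root, so (3·y + 2) is a factor; dividing leaves 3·y^2 − 16·y + 21.
The remaining quadratic factors as (3·y − 7)(y − 3).

(3·y + 2)·(3·y − 7)·(y + 6)·(y − 3)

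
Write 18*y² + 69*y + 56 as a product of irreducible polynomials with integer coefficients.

(3*y + 8)*(6*y + 7)

Need a pair with product 18·56 = 1008 and sum 69: that's 21 and 48.
Split the middle term: 18*y² + 21*y + 48*y + 56 = 3*y*(6*y + 7) + 8*(6*y + 7).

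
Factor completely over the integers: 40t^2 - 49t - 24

Need a pair with product 40·(-24) = -960 and sum -49: that's 15 and -64.
Split the middle term: 40t^2 + 15t - 64t - 24 = 5t(8t + 3) - 8(8t + 3).

(5t - 8)(8t + 3)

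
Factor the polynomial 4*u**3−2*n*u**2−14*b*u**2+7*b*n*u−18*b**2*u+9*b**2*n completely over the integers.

Group: n*(9*b**2+7*b*u−2*u**2) − 2*u*(9*b**2+7*b*u−2*u**2); both groups contain (9*b**2+7*b*u−2*u**2), so (n−2*u) is a factor with cofactor 9*b**2+7*b*u−2*u**2.
The cofactor groups again: 9*b**2+7*b*u−2*u**2 = 9*b*(b+u) − 2*u*(b+u); both groups contain (b+u), giving (9*b−2*u)*(b+u).

(9*b−2*u)*(b+u)*(n−2*u)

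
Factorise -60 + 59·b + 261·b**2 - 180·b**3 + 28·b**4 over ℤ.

(2·b + 1)·(2·b - 5)·(7·b - 3)·(b - 4)

Among the possible rational roots, b = 3/7 is a root, so (7·b - 3) divides it; the quotient is 4·b**3 - 24·b**2 + 27·b + 20.
Continuing, b = 5/2 is a root, so (2·b - 5) is a factor; dividing leaves 2·b**2 - 7·b - 4.
The remaining quadratic factors as (2·b + 1)(b - 4).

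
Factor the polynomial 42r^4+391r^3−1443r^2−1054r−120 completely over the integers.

By the rational root theorem, r = −1/2 is a root, so (2r+1) is a factor; dividing leaves 21r^3+185r^2−814r−120.
Then r = 10/3 is a root, giving the factor (3r−10) and quotient 7r^2+85r+12.
The remaining quadratic factors as (r+12)(7r+1).

(2r+1)(3r−10)(7r+1)(r+12)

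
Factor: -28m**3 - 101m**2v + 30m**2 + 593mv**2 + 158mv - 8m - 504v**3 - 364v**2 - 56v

Group: 4m(-7m**2 - 41mv + 4m + 56v**2 + 28v) + (-9v - 2)(-7m**2 - 41mv + 4m + 56v**2 + 28v); both groups contain (-7m**2 - 41mv + 4m + 56v**2 + 28v), so (4m - 9v - 2) is a factor with cofactor -7m**2 - 41mv + 4m + 56v**2 + 28v.
The cofactor groups again: -7m**2 - 41mv + 4m + 56v**2 + 28v = -7m(m + 7v) + (8v + 4)(m + 7v); both groups contain (m + 7v), giving -(7m - 8v - 4)(m + 7v).

-(4m - 9v - 2)(7m - 8v - 4)(m + 7v)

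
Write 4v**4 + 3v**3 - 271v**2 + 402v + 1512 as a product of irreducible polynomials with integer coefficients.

(4v + 7)(v + 9)(v - 4)(v - 6)

Testing divisors of the constant over divisors of the leading coefficient, v = 4 is a root, so (v - 4) divides it; the quotient is 4v**3 + 19v**2 - 195v - 378.
Then v = 6 is a root, giving the factor (v - 6) and quotient 4v**2 + 43v + 63.
The remaining quadratic factors as (4v + 7)(v + 9).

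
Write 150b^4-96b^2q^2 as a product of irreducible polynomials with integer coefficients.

6b^2(5b+4q)(5b-4q)

Factor out 6b^2, leaving 25b^2-16q^2, which is a difference of two squares.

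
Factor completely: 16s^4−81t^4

(2s+3t)(2s−3t)(4s^2+9t^2)

Difference of squares twice: with A = 2s and B = 3t, A⁴ − B⁴ = (A² − B²)(A² + B²), and A² − B² factors again.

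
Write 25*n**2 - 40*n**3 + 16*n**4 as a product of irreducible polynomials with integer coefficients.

n**2*(4*n - 5)**2

Pull out the common factor n**2, leaving 16*n**2 - 40*n + 25.
Recognize a perfect-square trinomial with the parts 4*n and 5.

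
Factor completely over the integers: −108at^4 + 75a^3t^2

3at^2(5a + 6t)(5a − 6t)

Every term has a factor of 3at^2. Then 25a^2 − 36t^2 = (5a)² − (6t)².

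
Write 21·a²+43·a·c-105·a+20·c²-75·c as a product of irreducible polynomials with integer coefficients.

Group: 7·a·(3·a+4·c-15) + 5·c·(3·a+4·c-15); both groups contain (3·a+4·c-15).

(3·a+4·c-15)·(7·a+5·c)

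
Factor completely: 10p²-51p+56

(2p-7)(5p-8)

Need a pair with product 10·56 = 560 and sum -51: that's -16 and -35.
Split the middle term: 10p²-16p - 35p+56 = 2p(5p-8) - 7(5p-8).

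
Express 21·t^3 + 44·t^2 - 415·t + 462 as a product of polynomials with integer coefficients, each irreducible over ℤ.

Trying the rational-root candidates, t = 11/7 is a root, so (7·t - 11) is a factor; dividing leaves 3·t^2 + 11·t - 42.
The remaining quadratic factors as (3·t - 7)(t + 6).

(3·t - 7)·(7·t - 11)·(t + 6)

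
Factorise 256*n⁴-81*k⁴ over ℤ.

(4*n-3*k)*(4*n+3*k)*(16*n²+9*k²)

Write as (16*n²)² − (9*k²)², then factor 16*n²-9*k² once more.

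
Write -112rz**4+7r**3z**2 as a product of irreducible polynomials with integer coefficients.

7rz**2(r+4z)(r-4z)

Pull out the common factor 7rz**2; r**2-16z**2 is a difference of squares.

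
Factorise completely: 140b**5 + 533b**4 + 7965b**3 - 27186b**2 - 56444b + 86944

(4b - 13)(5b + 11)(7b - 8)(b**2 + 6b + 76)

Trying the rational-root candidates, b = -11/5 is a root, so (5b + 11) is a factor; dividing leaves 28b**4 + 45b**3 + 1494b**2 - 8724b + 7904.
Then b = 8/7 is a root, so (7b - 8) is a factor; dividing leaves 4b**3 + 11b**2 + 226b - 988.
Continuing, b = 13/4 is a root, giving the factor (4b - 13) and quotient b**2 + 6b + 76.
The quadratic b**2 + 6b + 76 has discriminant -268 < 0 and is irreducible over ℤ.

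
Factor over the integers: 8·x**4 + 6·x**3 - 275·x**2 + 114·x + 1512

By the rational root theorem, x = -6 is a root, so (x + 6) is a factor; dividing leaves 8·x**3 - 42·x**2 - 23·x + 252.
Continuing, x = 7/2 is a root, giving the factor (2·x - 7) and quotient 4·x**2 - 7·x - 36.
The remaining quadratic factors as (x - 4)(4·x + 9).

(2·x - 7)·(4·x + 9)·(x + 6)·(x - 4)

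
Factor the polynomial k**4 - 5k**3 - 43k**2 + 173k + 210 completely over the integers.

Among the possible rational roots, k = -1 is a root, giving the factor (k + 1) and quotient k**3 - 6k**2 - 37k + 210.
Then k = -6 is a root, giving the factor (k + 6) and quotient k**2 - 12k + 35.
The remaining quadratic factors as (k - 7)(k - 5).

(k + 1)(k + 6)(k - 5)(k - 7)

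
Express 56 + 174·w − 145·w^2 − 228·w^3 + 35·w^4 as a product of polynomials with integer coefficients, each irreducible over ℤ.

Among the possible rational roots, w = −2/7 is a root, giving the factor (7·w + 2) and quotient 5·w^3 − 34·w^2 − 11·w + 28.
Then w = 4/5 is a root, so (5·w − 4) is a factor; dividing leaves w^2 − 6·w − 7.
The remaining quadratic factors as (w − 7)(w + 1).

(5·w − 4)·(7·w + 2)·(w + 1)·(w − 7)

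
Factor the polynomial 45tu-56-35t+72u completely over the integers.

(5t+8)(9u-7)

Group as (45tu-35t) + (72u-56) = 5t(9u-7) + 8(9u-7).
Both groups share the factor (9u-7).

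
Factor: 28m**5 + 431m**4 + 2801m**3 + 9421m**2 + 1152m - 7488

By the rational root theorem, m = -8/7 is a root, giving the factor (7m + 8) and quotient 4m**4 + 57m**3 + 335m**2 + 963m - 936.
Next, m = -8 is a root, giving the factor (m + 8) and quotient 4m**3 + 25m**2 + 135m - 117.
Continuing, m = 3/4 is a root, giving the factor (4m - 3) and quotient m**2 + 7m + 39.
The quadratic m**2 + 7m + 39 has discriminant -107 < 0 and is irreducible over ℤ.

(4m - 3)(7m + 8)(m + 8)(m**2 + 7m + 39)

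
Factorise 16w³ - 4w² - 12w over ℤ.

4w(4w + 3)(w - 1)

Pull out the common factor 4w, then factor the remaining trinomial.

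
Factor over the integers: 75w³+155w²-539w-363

By the rational root theorem, w = -11/3 is a root, so (3w+11) divides it; the quotient is 25w²-40w-33.
The remaining quadratic factors as (5w+3)(5w-11).

(3w+11)(5w+3)(5w-11)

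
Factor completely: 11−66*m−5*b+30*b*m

(5*b−11)*(6*m−1)

Group as (30*b*m−5*b) + (−66*m+11) = 5*b*(6*m−1) − 11*(6*m−1).
Both groups share the factor (6*m−1).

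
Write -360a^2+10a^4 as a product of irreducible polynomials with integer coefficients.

Every term has a factor of 10a^2. Then a^2-36 = (a)² − (6)².

10a^2(a+6)(a-6)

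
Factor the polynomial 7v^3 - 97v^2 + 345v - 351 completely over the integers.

(7v - 13)(v - 3)(v - 9)

Trying the rational-root candidates, v = 13/7 is a root, so (7v - 13) is a factor; dividing leaves v^2 - 12v + 27.
The remaining quadratic factors as (v - 9)(v - 3).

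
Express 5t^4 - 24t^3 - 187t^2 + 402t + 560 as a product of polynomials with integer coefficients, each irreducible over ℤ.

By the rational root theorem, t = 8 is a root, so (t - 8) divides it; the quotient is 5t^3 + 16t^2 - 59t - 70.
Then t = -1 is a root, so (t + 1) is a factor; dividing leaves 5t^2 + 11t - 70.
The remaining quadratic factors as (t + 5)(5t - 14).

(5t - 14)(t + 1)(t + 5)(t - 8)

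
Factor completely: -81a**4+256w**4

(4w-3a)(4w+3a)(16w**2+9a**2)

(4w)⁴ − (3a)⁴ = ((4w)² − (3a)²)((4w)² + (3a)²); the first factor splits again, the second (16w**2+9a**2) is irreducible.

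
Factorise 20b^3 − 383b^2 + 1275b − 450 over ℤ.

Testing divisors of the constant over divisors of the leading coefficient, b = 15/4 is a root, giving the factor (4b − 15) and quotient 5b^2 − 77b + 30.
The remaining quadratic factors as (b − 15)(5b − 2).

(4b − 15)(5b − 2)(b − 15)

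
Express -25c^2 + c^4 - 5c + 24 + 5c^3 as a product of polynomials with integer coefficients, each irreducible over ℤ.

(c + 1)(c + 8)(c - 1)(c - 3)

By the rational root theorem, c = -1 is a root, so (c + 1) divides it; the quotient is c^3 + 4c^2 - 29c + 24.
Next, c = -8 is a root, so (c + 8) is a factor; dividing leaves c^2 - 4c + 3.
The remaining quadratic factors as (c - 1)(c - 3).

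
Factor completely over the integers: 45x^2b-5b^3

Factor out 5b, leaving 9x^2-b^2, which is a difference of two squares.

5b(3x-b)(3x+b)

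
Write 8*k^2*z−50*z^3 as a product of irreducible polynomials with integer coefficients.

2*z*(2*k+5*z)*(2*k−5*z)

Factor out 2*z, leaving 4*k^2−25*z^2, which is a difference of two squares.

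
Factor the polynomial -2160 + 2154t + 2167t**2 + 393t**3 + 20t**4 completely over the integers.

Trying the rational-root candidates, t = -9/4 is a root, giving the factor (4t + 9) and quotient 5t**3 + 87t**2 + 346t - 240.
Continuing, t = -10 is a root, so (t + 10) divides it; the quotient is 5t**2 + 37t - 24.
The remaining quadratic factors as (t + 8)(5t - 3).

(4t + 9)(5t - 3)(t + 10)(t + 8)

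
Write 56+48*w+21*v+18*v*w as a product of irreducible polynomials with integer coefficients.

Group as (18*v*w+21*v) + (48*w+56) = 3*v*(6*w+7) + 8*(6*w+7).
Both groups share the factor (6*w+7).

(3*v+8)*(6*w+7)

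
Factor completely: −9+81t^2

9(3t+1)(3t−1)

Factor out 9, leaving 9t^2−1, which is a difference of two squares.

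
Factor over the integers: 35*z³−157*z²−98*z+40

By the rational root theorem, z = 2/7 is a root, giving the factor (7*z−2) and quotient 5*z²−21*z−20.
The remaining quadratic factors as (z−5)(5*z+4).

(5*z+4)*(7*z−2)*(z−5)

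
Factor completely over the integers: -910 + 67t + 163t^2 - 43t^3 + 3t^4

Testing divisors of the constant over divisors of the leading coefficient, t = 7 is a root, so (t - 7) divides it; the quotient is 3t^3 - 22t^2 + 9t + 130.
Continuing, t = 13/3 is a root, giving the factor (3t - 13) and quotient t^2 - 3t - 10.
The remaining quadratic factors as (t - 5)(t + 2).

(3t - 13)(t + 2)(t - 5)(t - 7)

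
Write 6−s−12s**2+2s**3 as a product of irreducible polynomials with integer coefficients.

(s−6)(2s**2−1)

Group as (2s**3−s) + (−12s**2+6) = s(2s**2−1) − 6(2s**2−1).
Both groups share the factor (2s**2−1).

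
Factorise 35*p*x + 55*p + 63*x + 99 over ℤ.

Group as (35*p*x + 55*p) + (63*x + 99) = 5*p*(7*x + 11) + 9*(7*x + 11).
Both groups share the factor (7*x + 11).

(5*p + 9)*(7*x + 11)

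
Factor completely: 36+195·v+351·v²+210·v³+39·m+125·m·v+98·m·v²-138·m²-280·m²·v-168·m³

Group: 7·m·(-24·m²-16·m·v-6·m+30·v²+33·v+9) + (7·v+4)·(-24·m²-16·m·v-6·m+30·v²+33·v+9); both groups contain (-24·m²-16·m·v-6·m+30·v²+33·v+9), so (7·m+7·v+4) is a factor with cofactor -24·m²-16·m·v-6·m+30·v²+33·v+9.
The cofactor groups again: -24·m²-16·m·v-6·m+30·v²+33·v+9 = -6·m·(4·m+6·v+3) + (5·v+3)·(4·m+6·v+3); both groups contain (4·m+6·v+3), giving -(6·m-5·v-3)·(4·m+6·v+3).

-(4·m+6·v+3)·(6·m-5·v-3)·(7·m+7·v+4)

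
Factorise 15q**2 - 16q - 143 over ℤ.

(3q - 11)(5q + 13)

Need a pair with product 15·(-143) = -2145 and sum -16: that's 39 and -55.
Split the middle term: 15q**2 + 39q - 55q - 143 = 3q(5q + 13) - 11(5q + 13).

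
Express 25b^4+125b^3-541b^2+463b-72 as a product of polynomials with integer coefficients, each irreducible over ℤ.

Among the possible rational roots, b = -8 is a root, so (b+8) is a factor; dividing leaves 25b^3-75b^2+59b-9.
Next, b = 1/5 is a root, so (5b-1) divides it; the quotient is 5b^2-14b+9.
The remaining quadratic factors as (5b-9)(b-1).

(5b-1)(5b-9)(b+8)(b-1)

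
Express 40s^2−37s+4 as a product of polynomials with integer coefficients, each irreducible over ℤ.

(5s−4)(8s−1)

Need a pair with product 40·4 = 160 and sum −37: that's −5 and −32.
Split the middle term: 40s^2−5s − 32s+4 = 5s(8s−1) − 4(8s−1).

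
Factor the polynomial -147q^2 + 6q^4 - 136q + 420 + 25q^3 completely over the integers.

(2q - 3)(3q - 10)(q + 2)(q + 7)

Testing divisors of the constant over divisors of the leading coefficient, q = -2 is a root, giving the factor (q + 2) and quotient 6q^3 + 13q^2 - 173q + 210.
Then q = 3/2 is a root, so (2q - 3) is a factor; dividing leaves 3q^2 + 11q - 70.
The remaining quadratic factors as (q + 7)(3q - 10).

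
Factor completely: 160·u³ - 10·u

Every term has a factor of 10·u. Then 16·u² - 1 = (4·u)² − (1)².

10·u·(4·u + 1)·(4·u - 1)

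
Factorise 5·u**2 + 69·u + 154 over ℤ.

(5·u + 14)·(u + 11)

Need a pair with product 5·154 = 770 and sum 69: that's 14 and 55.
Split the middle term: 5·u**2 + 14·u + 55·u + 154 = u·(5·u + 14) + 11·(5·u + 14).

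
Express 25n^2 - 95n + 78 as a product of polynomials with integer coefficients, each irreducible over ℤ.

Need a pair with product 25·78 = 1950 and sum -95: that's -30 and -65.
Split the middle term: 25n^2 - 30n - 65n + 78 = 5n(5n - 6) - 13(5n - 6).

(5n - 13)(5n - 6)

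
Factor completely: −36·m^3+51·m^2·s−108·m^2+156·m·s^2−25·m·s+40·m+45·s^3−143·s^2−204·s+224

Group: 3·m·(−12·m^2−19·m·s−8·m−5·s^2+12·s+32) + (−9·s+7)·(−12·m^2−19·m·s−8·m−5·s^2+12·s+32); both groups contain (−12·m^2−19·m·s−8·m−5·s^2+12·s+32), so (3·m−9·s+7) is a factor with cofactor −12·m^2−19·m·s−8·m−5·s^2+12·s+32.
The cofactor groups again: −12·m^2−19·m·s−8·m−5·s^2+12·s+32 = −4·m·(3·m+s−4) + (−5·s−8)·(3·m+s−4); both groups contain (3·m+s−4), giving −(4·m+5·s+8)·(3·m+s−4).

−(3·m+s−4)·(3·m−9·s+7)·(4·m+5·s+8)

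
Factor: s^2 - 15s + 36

(s - 12)(s - 3)

Two integers with product 36 and sum -15 are -12 and -3.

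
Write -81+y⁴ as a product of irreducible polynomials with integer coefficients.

Difference of squares twice: with A = y and B = 3, A⁴ − B⁴ = (A² − B²)(A² + B²), and A² − B² factors again.

(y+3)(y-3)(y²+9)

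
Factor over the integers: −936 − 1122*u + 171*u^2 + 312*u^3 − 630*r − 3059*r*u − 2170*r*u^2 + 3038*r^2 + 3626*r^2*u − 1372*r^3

−(14*r − 3*u + 6)*(14*r − 8*u − 13)*(7*r − 13*u − 12)

Group: 7*r*(−196*r^2 + 154*r*u + 98*r − 24*u^2 + 9*u + 78) + (−13*u − 12)*(−196*r^2 + 154*r*u + 98*r − 24*u^2 + 9*u + 78); both groups contain (−196*r^2 + 154*r*u + 98*r − 24*u^2 + 9*u + 78), so (7*r − 13*u − 12) is a factor with cofactor −196*r^2 + 154*r*u + 98*r − 24*u^2 + 9*u + 78.
The cofactor groups again: −196*r^2 + 154*r*u + 98*r − 24*u^2 + 9*u + 78 = −14*r*(14*r − 8*u − 13) + (3*u − 6)*(14*r − 8*u − 13); both groups contain (14*r − 8*u − 13), giving −(14*r − 3*u + 6)*(14*r − 8*u − 13).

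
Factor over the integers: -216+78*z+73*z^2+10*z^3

Trying the rational-root candidates, z = -9/2 is a root, giving the factor (2*z+9) and quotient 5*z^2+14*z-24.
The remaining quadratic factors as (5*z-6)(z+4).

(2*z+9)*(5*z-6)*(z+4)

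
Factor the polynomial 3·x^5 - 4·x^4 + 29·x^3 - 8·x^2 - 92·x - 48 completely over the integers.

By the rational root theorem, x = -1 is a root, giving the factor (x + 1) and quotient 3·x^4 - 7·x^3 + 36·x^2 - 44·x - 48.
Continuing, x = -2/3 is a root, so (3·x + 2) is a factor; dividing leaves x^3 - 3·x^2 + 14·x - 24.
Then x = 2 is a root, so (x - 2) is a factor; dividing leaves x^2 - x + 12.
The quadratic x^2 - x + 12 has discriminant -47 < 0 and is irreducible over ℤ.

(3·x + 2)·(x + 1)·(x - 2)·(x^2 - x + 12)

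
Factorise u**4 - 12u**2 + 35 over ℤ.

Substitute w = u**2 to get a quadratic in w, then factor.
u**2 - 5 is irreducible over ℤ (5 is not a perfect square).
u**2 - 7 is irreducible over ℤ (7 is not a perfect square).

(u**2 - 5)(u**2 - 7)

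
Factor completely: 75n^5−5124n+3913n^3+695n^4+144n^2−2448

Trying the rational-root candidates, n = 6/5 is a root, so (5n−6) is a factor; dividing leaves 15n^4+157n^3+971n^2+1194n+408.
Next, n = −4/5 is a root, so (5n+4) divides it; the quotient is 3n^3+29n^2+171n+102.
Then n = −2/3 is a root, so (3n+2) divides it; the quotient is n^2+9n+51.
The quadratic n^2+9n+51 has discriminant −123 < 0 and is irreducible over ℤ.

(3n+2)(5n+4)(5n−6)(n^2+9n+51)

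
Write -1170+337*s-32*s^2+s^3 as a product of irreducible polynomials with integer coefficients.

Trying the rational-root candidates, s = 10 is a root, so (s-10) is a factor; dividing leaves s^2-22*s+117.
The remaining quadratic factors as (s-9)(s-13).

(s-10)*(s-13)*(s-9)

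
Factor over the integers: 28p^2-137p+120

(4p-15)(7p-8)

Need a pair with product 28·120 = 3360 and sum -137: that's -105 and -32.
Split the middle term: 28p^2-105p - 32p+120 = 7p(4p-15) - 8(4p-15).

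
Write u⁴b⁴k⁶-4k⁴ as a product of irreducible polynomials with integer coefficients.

k⁴(u²b²k+2)(u²b²k-2)

Factor out k⁴ first: what remains is u⁴b⁴k²-4.
Recognize a difference of squares with the parts u²b²k and 2.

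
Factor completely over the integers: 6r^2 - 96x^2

Every term has a factor of 6. Then r^2 - 16x^2 = (r)² − (4x)².

6(r + 4x)(r - 4x)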